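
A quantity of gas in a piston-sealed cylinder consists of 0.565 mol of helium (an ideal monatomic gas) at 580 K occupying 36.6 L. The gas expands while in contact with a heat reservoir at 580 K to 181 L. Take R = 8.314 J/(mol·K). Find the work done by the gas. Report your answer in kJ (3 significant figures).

W ≈ 4.35 kJ

Isothermal: W = nRT ln(V₂/V₁).
W = (0.565)(8.314)(580) × ln(181/36.6)
  = 2724 × 1.598
W_by_gas = 4355 J.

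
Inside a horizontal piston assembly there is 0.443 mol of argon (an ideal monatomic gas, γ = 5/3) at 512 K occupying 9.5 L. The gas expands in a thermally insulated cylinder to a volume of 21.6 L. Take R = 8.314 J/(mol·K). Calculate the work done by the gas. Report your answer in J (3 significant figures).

Adiabatic: TV^(γ−1) = const with γ = 5/3.
T₂ = T₁ (V₁/V₂)^(γ−1) = 512 × (9.5/21.6)^0.667 = 512 × 0.5783 = 296.1 K.
W_by = nCᵥ(T₁ − T₂) = (0.443)(12.47)(512 − 296.1) = 1193 J.

W ≈ 1190 J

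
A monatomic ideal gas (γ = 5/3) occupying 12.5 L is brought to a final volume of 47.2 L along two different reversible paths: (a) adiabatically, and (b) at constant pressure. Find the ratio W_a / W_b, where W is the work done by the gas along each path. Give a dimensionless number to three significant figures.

W_a / W_b ≈ 0.318

Path (a) adiabatic: W = P₁V₁(1 − (V₁/V₂)^(γ−1))/(γ−1) → W_a/(P₁V₁) = 0.8814.
Path (b) isobaric: W = P₁(V₂ − V₁) → W_b/(P₁V₁) = 2.776.
W_a / W_b = 0.8814 / 2.776 = 0.3175.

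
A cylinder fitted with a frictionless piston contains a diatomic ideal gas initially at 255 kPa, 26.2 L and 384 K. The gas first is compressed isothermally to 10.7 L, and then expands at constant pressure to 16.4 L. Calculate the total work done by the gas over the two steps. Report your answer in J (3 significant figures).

W_total ≈ -2420 J

Step 1 (isothermal): W = P₁V₁ ln(V₂/V₁) = (6681) ln(10.7/26.2) = -5983 J.
After step 1: P = 624.4 kPa, V = 10.7 L, T = 384 K.
Step 2 (isobaric): W = PΔV = (624.4 kPa)(16.4 − 10.7 L) = 3559 J.
W_total = -5983 + 3559 = -2424 J.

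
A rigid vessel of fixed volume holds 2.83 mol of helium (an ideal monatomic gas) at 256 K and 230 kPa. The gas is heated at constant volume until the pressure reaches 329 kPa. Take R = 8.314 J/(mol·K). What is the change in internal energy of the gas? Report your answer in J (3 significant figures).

ΔU ≈ 3890 J

Constant volume ⇒ W = 0, so Q = ΔU = nCᵥΔT with Cᵥ = 3R/2 = 12.47 J/(mol·K).
At constant V, T₂/T₁ = P₂/P₁ ⇒ ΔT = T₁(P₂/P₁ − 1) = 256·(329/230 − 1) = 110.2 K.
ΔU = (2.83)(12.47)(110.2) = 3889 J.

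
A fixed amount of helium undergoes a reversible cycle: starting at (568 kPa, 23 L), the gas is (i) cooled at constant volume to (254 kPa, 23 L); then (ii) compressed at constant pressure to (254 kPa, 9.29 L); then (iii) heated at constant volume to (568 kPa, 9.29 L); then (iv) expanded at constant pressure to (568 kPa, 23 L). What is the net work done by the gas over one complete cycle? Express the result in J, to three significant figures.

Constant-volume legs do no work.
W(ii) = (254)(9.29 − 23) = -3482 J; W(iv) = (568)(23 − 9.29) = 7787 J.
W_net = -3482 + 7787 = 4305 J (the clockwise enclosed area).

W_net ≈ 4300 J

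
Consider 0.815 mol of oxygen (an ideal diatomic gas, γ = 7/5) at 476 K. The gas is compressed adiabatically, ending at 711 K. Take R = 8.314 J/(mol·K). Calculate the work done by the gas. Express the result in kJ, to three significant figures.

W ≈ -3.98 kJ

Adiabatic ⇒ Q = 0, so W_by = −ΔU = nCᵥ(T₁ − T₂).
Cᵥ = 5R/2 = 20.79 J/(mol·K).
W = (0.815)(20.79)(476 − 711) = -3981 J.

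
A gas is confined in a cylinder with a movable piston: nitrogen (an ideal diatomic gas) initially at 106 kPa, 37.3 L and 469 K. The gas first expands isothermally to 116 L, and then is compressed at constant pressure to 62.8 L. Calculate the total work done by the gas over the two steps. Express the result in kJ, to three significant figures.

W_total ≈ 2.67 kJ

Step 1 (isothermal): W = P₁V₁ ln(V₂/V₁) = (3954) ln(116/37.3) = 4486 J.
After step 1: P = 34.08 kPa, V = 116 L, T = 469 K.
Step 2 (isobaric): W = PΔV = (34.08 kPa)(62.8 − 116 L) = -1813 J.
W_total = 4486 − 1813 = 2673 J.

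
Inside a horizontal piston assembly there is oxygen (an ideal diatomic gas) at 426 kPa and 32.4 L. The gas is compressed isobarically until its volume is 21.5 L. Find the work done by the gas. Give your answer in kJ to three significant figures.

Isobaric: W = P ΔV.
W = (426 kPa)(21.5 − 32.4 L) = (426)(-10.9) = -4643 J.

W ≈ -4.64 kJ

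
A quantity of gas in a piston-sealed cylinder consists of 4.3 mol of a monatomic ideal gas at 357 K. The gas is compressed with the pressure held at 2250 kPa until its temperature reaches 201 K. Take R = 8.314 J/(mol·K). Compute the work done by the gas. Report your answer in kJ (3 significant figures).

Isobaric: W = P ΔV = nR ΔT.
W = (4.3)(8.314)(201 − 357) = -5577 J.

W ≈ -5.58 kJ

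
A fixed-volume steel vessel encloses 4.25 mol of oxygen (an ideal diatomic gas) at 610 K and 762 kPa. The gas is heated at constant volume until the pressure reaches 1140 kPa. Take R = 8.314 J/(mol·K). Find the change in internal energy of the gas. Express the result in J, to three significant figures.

ΔU ≈ 26700 J

Constant volume ⇒ W = 0, so Q = ΔU = nCᵥΔT with Cᵥ = 5R/2 = 20.79 J/(mol·K).
At constant V, T₂/T₁ = P₂/P₁ ⇒ ΔT = T₁(P₂/P₁ − 1) = 610·(1140/762 − 1) = 302.6 K.
ΔU = (4.25)(20.79)(302.6) = 26730 J.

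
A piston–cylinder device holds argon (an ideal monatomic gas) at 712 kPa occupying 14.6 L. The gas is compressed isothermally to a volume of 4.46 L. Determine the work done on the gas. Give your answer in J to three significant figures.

W ≈ 12300 J

Isothermal: W = nRT ln(V₂/V₁) = P₁V₁ ln(V₂/V₁).
P₁V₁ = (712 kPa)(14.6 L) = 10395 J.
W = 10395 × ln(4.46/14.6) = 10395 × -1.186
W_by_gas = -12327 J; work on gas = −W_by = 12327 J.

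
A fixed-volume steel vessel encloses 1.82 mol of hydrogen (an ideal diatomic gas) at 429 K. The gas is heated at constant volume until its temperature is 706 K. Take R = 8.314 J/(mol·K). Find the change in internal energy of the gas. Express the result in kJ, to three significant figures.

Constant volume ⇒ W = 0, so Q = ΔU = nCᵥΔT with Cᵥ = 5R/2 = 20.79 J/(mol·K).
ΔU = (1.82)(20.79)(706 − 429) = 10479 J.

ΔU ≈ 10.5 kJ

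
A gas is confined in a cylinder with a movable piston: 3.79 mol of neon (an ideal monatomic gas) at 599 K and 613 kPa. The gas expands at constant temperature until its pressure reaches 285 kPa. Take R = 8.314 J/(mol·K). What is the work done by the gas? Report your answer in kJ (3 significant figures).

Isothermal process: W = nRT ln(V₂/V₁) = nRT ln(P₁/P₂).
W = (3.79)(8.314)(599) × ln(613/285)
  = 18875 × ln(2.151) = 18875 × 0.7659
W_by_gas = 14456 J.

W ≈ 14.5 kJ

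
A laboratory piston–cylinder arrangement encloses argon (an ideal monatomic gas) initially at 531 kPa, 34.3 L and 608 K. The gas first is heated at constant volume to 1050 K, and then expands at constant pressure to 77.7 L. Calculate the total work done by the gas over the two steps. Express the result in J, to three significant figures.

Step 1 (isochoric): W = 0 (constant volume).
After step 1: P = 917 kPa (V unchanged).
Step 2 (isobaric): W = PΔV = (917 kPa)(77.7 − 34.3 L) = 39799 J.
W_total = 0 + 39799 = 39799 J.

W_total ≈ 39800 J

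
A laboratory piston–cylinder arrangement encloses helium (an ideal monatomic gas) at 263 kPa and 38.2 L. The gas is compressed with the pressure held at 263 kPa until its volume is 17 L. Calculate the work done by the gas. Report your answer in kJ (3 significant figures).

Isobaric: W = P ΔV.
W = (263 kPa)(17 − 38.2 L) = (263)(-21.2) = -5576 J.

W ≈ -5.58 kJ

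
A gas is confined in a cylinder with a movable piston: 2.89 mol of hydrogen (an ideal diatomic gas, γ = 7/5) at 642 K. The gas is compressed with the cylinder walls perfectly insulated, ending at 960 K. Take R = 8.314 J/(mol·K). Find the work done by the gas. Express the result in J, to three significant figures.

W ≈ -19100 J

Adiabatic ⇒ Q = 0, so W_by = −ΔU = nCᵥ(T₁ − T₂).
Cᵥ = 5R/2 = 20.79 J/(mol·K).
W = (2.89)(20.79)(642 − 960) = -19102 J.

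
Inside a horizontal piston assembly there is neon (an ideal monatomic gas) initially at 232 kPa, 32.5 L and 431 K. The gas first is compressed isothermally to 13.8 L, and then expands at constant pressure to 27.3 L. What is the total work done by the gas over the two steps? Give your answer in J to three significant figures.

W_total ≈ 918 J

Step 1 (isothermal): W = P₁V₁ ln(V₂/V₁) = (7540) ln(13.8/32.5) = -6459 J.
After step 1: P = 546.4 kPa, V = 13.8 L, T = 431 K.
Step 2 (isobaric): W = PΔV = (546.4 kPa)(27.3 − 13.8 L) = 7376 J.
W_total = -6459 + 7376 = 917.5 J.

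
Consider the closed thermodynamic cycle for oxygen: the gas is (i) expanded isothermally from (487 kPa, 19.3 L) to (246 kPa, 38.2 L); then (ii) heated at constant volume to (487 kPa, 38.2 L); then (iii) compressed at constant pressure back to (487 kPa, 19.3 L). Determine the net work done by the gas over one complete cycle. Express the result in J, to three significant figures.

W_net ≈ -2790 J

Leg (i): W = PᵢVᵢ ln(V_f/Vᵢ) = (9399) ln(38.2/19.3) = 6417 J.
Leg (ii): W = 0.
Leg (iii): W = PΔV = (487)(19.3 − 38.2) = -9204 J.
W_net = 6417 − 9204 = -2787 J.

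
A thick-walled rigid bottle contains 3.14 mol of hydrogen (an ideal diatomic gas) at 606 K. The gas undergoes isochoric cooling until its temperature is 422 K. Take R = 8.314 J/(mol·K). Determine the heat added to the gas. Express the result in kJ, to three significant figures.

Q ≈ -12.0 kJ

Constant volume ⇒ W = 0, so Q = ΔU = nCᵥΔT with Cᵥ = 5R/2 = 20.79 J/(mol·K).
ΔU = (3.14)(20.79)(422 − 606) = -12009 J.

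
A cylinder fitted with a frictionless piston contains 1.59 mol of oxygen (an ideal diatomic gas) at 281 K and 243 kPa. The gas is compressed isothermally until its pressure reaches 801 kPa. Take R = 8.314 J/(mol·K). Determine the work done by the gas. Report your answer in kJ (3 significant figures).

Isothermal process: W = nRT ln(V₂/V₁) = nRT ln(P₁/P₂).
W = (1.59)(8.314)(281) × ln(243/801)
  = 3715 × ln(0.3034) = 3715 × -1.193
W_by_gas = -4431 J.

W ≈ -4.43 kJ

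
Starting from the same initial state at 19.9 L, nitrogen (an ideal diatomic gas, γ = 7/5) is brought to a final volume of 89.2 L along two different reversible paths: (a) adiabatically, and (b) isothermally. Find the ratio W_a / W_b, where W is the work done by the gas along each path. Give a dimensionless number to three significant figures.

W_a / W_b ≈ 0.752

Path (a) adiabatic: W = P₁V₁(1 − (V₁/V₂)^(γ−1))/(γ−1) → W_a/(P₁V₁) = 1.128.
Path (b) isothermal: W = P₁V₁ ln(V₂/V₁) → W_b/(P₁V₁) = 1.5.
W_a / W_b = 1.128 / 1.5 = 0.752.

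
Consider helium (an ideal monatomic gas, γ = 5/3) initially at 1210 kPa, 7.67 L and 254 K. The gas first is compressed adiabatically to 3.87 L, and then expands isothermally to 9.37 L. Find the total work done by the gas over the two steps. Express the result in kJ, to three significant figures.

Step 1 (adiabatic): W = (P₁V₁ − P₂V₂)/(γ−1) = (9281 − 14643)/0.667 = -8044 J.
After step 1: P = 3784 kPa, V = 3.87 L, T = 400.8 K.
Step 2 (isothermal): W = P₁V₁ ln(V₂/V₁) = (14643) ln(9.37/3.87) = 12948 J.
W_total = -8044 + 12948 = 4905 J.

W_total ≈ 4.90 kJ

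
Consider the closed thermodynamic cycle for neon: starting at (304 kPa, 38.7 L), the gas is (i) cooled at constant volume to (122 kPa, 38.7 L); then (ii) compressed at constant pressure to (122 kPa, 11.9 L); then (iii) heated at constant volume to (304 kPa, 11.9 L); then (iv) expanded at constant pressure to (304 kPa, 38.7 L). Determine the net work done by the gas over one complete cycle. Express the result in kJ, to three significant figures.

Constant-volume legs do no work.
W(ii) = (122)(11.9 − 38.7) = -3270 J; W(iv) = (304)(38.7 − 11.9) = 8147 J.
W_net = -3270 + 8147 = 4878 J (the clockwise enclosed area).

W_net ≈ 4.88 kJ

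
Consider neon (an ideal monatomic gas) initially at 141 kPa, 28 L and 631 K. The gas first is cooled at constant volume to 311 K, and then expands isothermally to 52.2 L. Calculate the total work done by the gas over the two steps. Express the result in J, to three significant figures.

Step 1 (isochoric): W = 0 (constant volume).
After step 1: P = 69.49 kPa (V unchanged).
Step 2 (isothermal): W = P₁V₁ ln(V₂/V₁) = (1946) ln(52.2/28) = 1212 J.
W_total = 0 + 1212 = 1212 J.

W_total ≈ 1210 J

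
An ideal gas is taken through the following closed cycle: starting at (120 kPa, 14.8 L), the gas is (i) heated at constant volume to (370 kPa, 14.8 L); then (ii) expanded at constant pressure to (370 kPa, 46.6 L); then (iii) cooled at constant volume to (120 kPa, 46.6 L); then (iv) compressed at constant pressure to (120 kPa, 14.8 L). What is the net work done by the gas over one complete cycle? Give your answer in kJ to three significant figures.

W_net ≈ 7.95 kJ

Constant-volume legs do no work.
W(ii) = (370)(46.6 − 14.8) = 11766 J; W(iv) = (120)(14.8 − 46.6) = -3816 J.
W_net = 11766 − 3816 = 7950 J (the clockwise enclosed area).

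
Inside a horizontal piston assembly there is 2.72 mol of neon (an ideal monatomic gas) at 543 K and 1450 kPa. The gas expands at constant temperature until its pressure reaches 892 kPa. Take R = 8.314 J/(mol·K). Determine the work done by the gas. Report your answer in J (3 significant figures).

Isothermal process: W = nRT ln(V₂/V₁) = nRT ln(P₁/P₂).
W = (2.72)(8.314)(543) × ln(1450/892)
  = 12279 × ln(1.626) = 12279 × 0.4859
W_by_gas = 5966 J.

W ≈ 5970 J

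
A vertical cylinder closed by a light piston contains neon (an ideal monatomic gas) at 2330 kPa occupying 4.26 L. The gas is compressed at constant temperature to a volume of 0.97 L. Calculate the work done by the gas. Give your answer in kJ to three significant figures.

Isothermal: W = nRT ln(V₂/V₁) = P₁V₁ ln(V₂/V₁).
P₁V₁ = (2330 kPa)(4.26 L) = 9926 J.
W = 9926 × ln(0.97/4.26) = 9926 × -1.48
W_by_gas = -14687 J.

W ≈ -14.7 kJ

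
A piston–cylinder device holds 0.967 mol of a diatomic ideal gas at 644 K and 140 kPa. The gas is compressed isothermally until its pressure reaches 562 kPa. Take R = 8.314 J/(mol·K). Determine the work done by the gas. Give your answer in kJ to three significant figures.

W ≈ -7.20 kJ

Isothermal process: W = nRT ln(V₂/V₁) = nRT ln(P₁/P₂).
W = (0.967)(8.314)(644) × ln(140/562)
  = 5178 × ln(0.2491) = 5178 × -1.39
W_by_gas = -7196 J.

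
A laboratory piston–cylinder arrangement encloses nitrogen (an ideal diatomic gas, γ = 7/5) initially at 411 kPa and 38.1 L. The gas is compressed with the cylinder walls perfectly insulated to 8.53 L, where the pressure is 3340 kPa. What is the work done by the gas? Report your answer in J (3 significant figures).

Adiabatic: W = (P₁V₁ − P₂V₂)/(γ − 1) with γ = 7/5.
P₁V₁ = 15659 J, P₂V₂ = 28490 J.
W = (15659 − 28490) / 0.4 = -32078 J.

W ≈ -32100 J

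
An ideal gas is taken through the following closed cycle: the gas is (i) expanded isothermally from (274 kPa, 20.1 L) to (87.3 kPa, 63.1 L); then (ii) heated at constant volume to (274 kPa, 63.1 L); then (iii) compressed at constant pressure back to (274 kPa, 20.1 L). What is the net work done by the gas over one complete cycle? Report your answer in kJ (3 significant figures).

W_net ≈ -5.48 kJ

Leg (i): W = PᵢVᵢ ln(V_f/Vᵢ) = (5507) ln(63.1/20.1) = 6300 J.
Leg (ii): W = 0.
Leg (iii): W = PΔV = (274)(20.1 − 63.1) = -11782 J.
W_net = 6300 − 11782 = -5482 J.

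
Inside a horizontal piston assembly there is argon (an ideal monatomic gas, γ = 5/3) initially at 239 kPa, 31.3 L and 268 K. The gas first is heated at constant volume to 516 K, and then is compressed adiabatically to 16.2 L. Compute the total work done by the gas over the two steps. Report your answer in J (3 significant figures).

Step 1 (isochoric): W = 0 (constant volume).
After step 1: P = 460.2 kPa (V unchanged).
Step 2 (adiabatic): W = (P₁V₁ − P₂V₂)/(γ−1) = (14403 − 22343)/0.667 = -11910 J.
W_total = 0 − 11910 = -11910 J.

W_total ≈ -11900 J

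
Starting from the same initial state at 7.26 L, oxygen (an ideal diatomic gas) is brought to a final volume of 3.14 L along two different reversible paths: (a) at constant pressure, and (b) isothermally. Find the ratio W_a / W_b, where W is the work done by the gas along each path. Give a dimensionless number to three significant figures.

Path (a) isobaric: W = P₁(V₂ − V₁) → W_a/(P₁V₁) = -0.5675.
Path (b) isothermal: W = P₁V₁ ln(V₂/V₁) → W_b/(P₁V₁) = -0.8382.
W_a / W_b = -0.5675 / -0.8382 = 0.6771.

W_a / W_b ≈ 0.677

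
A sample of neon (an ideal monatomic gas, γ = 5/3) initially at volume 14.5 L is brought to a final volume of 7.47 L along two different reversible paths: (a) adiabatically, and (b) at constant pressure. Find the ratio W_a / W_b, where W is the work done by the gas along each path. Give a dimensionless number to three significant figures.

Path (a) adiabatic: W = P₁V₁(1 − (V₁/V₂)^(γ−1))/(γ−1) → W_a/(P₁V₁) = -0.8341.
Path (b) isobaric: W = P₁(V₂ − V₁) → W_b/(P₁V₁) = -0.4848.
W_a / W_b = -0.8341 / -0.4848 = 1.72.

W_a / W_b ≈ 1.72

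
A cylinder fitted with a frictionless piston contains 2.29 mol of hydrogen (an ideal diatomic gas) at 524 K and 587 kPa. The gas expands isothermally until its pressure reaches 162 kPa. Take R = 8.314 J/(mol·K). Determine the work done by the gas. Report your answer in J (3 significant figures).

W ≈ 12800 J

Isothermal process: W = nRT ln(V₂/V₁) = nRT ln(P₁/P₂).
W = (2.29)(8.314)(524) × ln(587/162)
  = 9976 × ln(3.623) = 9976 × 1.287
W_by_gas = 12844 J.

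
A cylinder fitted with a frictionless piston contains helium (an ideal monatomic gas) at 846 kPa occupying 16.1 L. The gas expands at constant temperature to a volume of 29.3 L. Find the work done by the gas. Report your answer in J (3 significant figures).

Isothermal: W = nRT ln(V₂/V₁) = P₁V₁ ln(V₂/V₁).
P₁V₁ = (846 kPa)(16.1 L) = 13621 J.
W = 13621 × ln(29.3/16.1) = 13621 × 0.5988
W_by_gas = 8156 J.

W ≈ 8160 J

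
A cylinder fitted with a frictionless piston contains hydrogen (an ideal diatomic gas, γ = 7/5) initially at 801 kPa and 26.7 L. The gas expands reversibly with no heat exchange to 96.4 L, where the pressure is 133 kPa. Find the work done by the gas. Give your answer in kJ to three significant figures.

W ≈ 21.4 kJ

Adiabatic: W = (P₁V₁ − P₂V₂)/(γ − 1) with γ = 7/5.
P₁V₁ = 21387 J, P₂V₂ = 12821 J.
W = (21387 − 12821) / 0.4 = 21414 J.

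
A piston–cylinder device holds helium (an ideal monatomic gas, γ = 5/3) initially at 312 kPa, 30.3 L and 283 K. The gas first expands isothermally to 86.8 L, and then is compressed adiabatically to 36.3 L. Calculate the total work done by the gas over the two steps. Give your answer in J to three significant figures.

Step 1 (isothermal): W = P₁V₁ ln(V₂/V₁) = (9454) ln(86.8/30.3) = 9950 J.
After step 1: P = 108.9 kPa, V = 86.8 L, T = 283 K.
Step 2 (adiabatic): W = (P₁V₁ − P₂V₂)/(γ−1) = (9454 − 16905)/0.667 = -11177 J.
W_total = 9950 − 11177 = -1227 J.

W_total ≈ -1230 J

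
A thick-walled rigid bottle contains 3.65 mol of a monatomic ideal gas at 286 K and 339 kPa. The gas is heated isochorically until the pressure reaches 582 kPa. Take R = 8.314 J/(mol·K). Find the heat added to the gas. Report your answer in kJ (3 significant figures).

Q ≈ 9.33 kJ

Constant volume ⇒ W = 0, so Q = ΔU = nCᵥΔT with Cᵥ = 3R/2 = 12.47 J/(mol·K).
At constant V, T₂/T₁ = P₂/P₁ ⇒ ΔT = T₁(P₂/P₁ − 1) = 286·(582/339 − 1) = 205 K.
ΔU = (3.65)(12.47)(205) = 9332 J.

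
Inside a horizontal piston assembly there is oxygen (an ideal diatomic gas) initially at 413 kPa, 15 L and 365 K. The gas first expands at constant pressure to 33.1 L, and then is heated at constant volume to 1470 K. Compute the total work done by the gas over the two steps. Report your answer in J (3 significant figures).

W_total ≈ 7480 J

Step 1 (isobaric): W = PΔV = (413 kPa)(33.1 − 15 L) = 7475 J.
Step 2 (isochoric): W = 0 (constant volume).
W_total = 7475 + 0 = 7475 J.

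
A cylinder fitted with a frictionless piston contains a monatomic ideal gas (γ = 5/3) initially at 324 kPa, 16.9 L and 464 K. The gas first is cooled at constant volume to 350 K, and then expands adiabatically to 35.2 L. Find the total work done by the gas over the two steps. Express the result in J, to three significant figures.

Step 1 (isochoric): W = 0 (constant volume).
After step 1: P = 244.4 kPa (V unchanged).
Step 2 (adiabatic): W = (P₁V₁ − P₂V₂)/(γ−1) = (4130 − 2532)/0.667 = 2397 J.
W_total = 0 + 2397 = 2397 J.

W_total ≈ 2400 J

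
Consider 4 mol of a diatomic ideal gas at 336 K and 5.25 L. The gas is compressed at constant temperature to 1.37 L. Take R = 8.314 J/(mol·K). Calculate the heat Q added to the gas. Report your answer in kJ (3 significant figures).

Isothermal ⇒ ΔU = 0, so Q = W = nRT ln(V₂/V₁).
Q = (4)(8.314)(336) ln(1.37/5.25) = 11174 × -1.343 = -15011 J.

Q ≈ -15.0 kJ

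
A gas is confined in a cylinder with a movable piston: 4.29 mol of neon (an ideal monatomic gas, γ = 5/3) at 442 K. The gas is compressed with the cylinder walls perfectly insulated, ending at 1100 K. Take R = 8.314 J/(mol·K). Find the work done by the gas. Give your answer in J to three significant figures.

Adiabatic ⇒ Q = 0, so W_by = −ΔU = nCᵥ(T₁ − T₂).
Cᵥ = 3R/2 = 12.47 J/(mol·K).
W = (4.29)(12.47)(442 − 1100) = -35203 J.

W ≈ -35200 J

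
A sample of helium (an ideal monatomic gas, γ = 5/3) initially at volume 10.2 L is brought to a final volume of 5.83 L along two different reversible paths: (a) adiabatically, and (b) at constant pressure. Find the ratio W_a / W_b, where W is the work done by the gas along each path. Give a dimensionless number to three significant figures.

W_a / W_b ≈ 1.58

Path (a) adiabatic: W = P₁V₁(1 − (V₁/V₂)^(γ−1))/(γ−1) → W_a/(P₁V₁) = -0.6779.
Path (b) isobaric: W = P₁(V₂ − V₁) → W_b/(P₁V₁) = -0.4284.
W_a / W_b = -0.6779 / -0.4284 = 1.582.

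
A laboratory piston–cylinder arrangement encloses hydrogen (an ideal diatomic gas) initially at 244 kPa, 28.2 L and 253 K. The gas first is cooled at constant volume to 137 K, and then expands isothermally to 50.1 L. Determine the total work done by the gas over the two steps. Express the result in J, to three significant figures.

Step 1 (isochoric): W = 0 (constant volume).
After step 1: P = 132.1 kPa (V unchanged).
Step 2 (isothermal): W = P₁V₁ ln(V₂/V₁) = (3726) ln(50.1/28.2) = 2141 J.
W_total = 0 + 2141 = 2141 J.

W_total ≈ 2140 J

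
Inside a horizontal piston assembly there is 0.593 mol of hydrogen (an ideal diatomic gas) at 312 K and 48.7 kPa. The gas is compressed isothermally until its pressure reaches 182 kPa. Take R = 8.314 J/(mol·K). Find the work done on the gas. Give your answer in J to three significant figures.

Isothermal process: W = nRT ln(V₂/V₁) = nRT ln(P₁/P₂).
W = (0.593)(8.314)(312) × ln(48.7/182)
  = 1538 × ln(0.2676) = 1538 × -1.318
W_by_gas = -2028 J; work on gas = −W_by = 2028 J.

W ≈ 2030 J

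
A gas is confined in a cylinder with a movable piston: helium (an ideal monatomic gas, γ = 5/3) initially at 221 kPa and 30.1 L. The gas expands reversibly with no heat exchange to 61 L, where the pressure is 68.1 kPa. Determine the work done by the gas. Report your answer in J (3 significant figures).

W ≈ 3750 J

Adiabatic: W = (P₁V₁ − P₂V₂)/(γ − 1) with γ = 5/3.
P₁V₁ = 6652 J, P₂V₂ = 4154 J.
W = (6652 − 4154) / 0.6667 = 3747 J.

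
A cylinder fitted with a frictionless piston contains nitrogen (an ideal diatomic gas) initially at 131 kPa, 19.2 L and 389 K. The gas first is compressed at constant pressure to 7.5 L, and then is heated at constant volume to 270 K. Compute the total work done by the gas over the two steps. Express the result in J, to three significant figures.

Step 1 (isobaric): W = PΔV = (131 kPa)(7.5 − 19.2 L) = -1533 J.
Step 2 (isochoric): W = 0 (constant volume).
W_total = -1533 + 0 = -1533 J.

W_total ≈ -1530 J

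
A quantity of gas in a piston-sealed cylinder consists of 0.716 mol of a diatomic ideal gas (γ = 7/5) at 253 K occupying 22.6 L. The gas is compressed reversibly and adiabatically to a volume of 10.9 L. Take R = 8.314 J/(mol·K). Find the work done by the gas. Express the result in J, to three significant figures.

W ≈ -1280 J

Adiabatic: TV^(γ−1) = const with γ = 7/5.
T₂ = T₁ (V₁/V₂)^(γ−1) = 253 × (22.6/10.9)^0.4 = 253 × 1.339 = 338.7 K.
W_by = nCᵥ(T₁ − T₂) = (0.716)(20.79)(253 − 338.7) = -1275 J.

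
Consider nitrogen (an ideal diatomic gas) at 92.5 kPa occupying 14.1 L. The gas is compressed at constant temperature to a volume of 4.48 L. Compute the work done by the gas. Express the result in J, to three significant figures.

Isothermal: W = nRT ln(V₂/V₁) = P₁V₁ ln(V₂/V₁).
P₁V₁ = (92.5 kPa)(14.1 L) = 1304 J.
W = 1304 × ln(4.48/14.1) = 1304 × -1.147
W_by_gas = -1495 J.

W ≈ -1500 J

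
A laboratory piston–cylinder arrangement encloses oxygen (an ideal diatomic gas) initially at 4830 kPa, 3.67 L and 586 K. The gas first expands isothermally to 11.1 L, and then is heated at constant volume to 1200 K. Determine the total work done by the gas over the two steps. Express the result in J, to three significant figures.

Step 1 (isothermal): W = P₁V₁ ln(V₂/V₁) = (17726) ln(11.1/3.67) = 19618 J.
Step 2 (isochoric): W = 0 (constant volume).
W_total = 19618 + 0 = 19618 J.

W_total ≈ 19600 J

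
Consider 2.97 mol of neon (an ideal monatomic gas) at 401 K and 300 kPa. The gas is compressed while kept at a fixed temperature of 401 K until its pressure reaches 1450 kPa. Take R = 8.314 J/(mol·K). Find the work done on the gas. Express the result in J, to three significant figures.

W ≈ 15600 J

Isothermal process: W = nRT ln(V₂/V₁) = nRT ln(P₁/P₂).
W = (2.97)(8.314)(401) × ln(300/1450)
  = 9902 × ln(0.2069) = 9902 × -1.576
W_by_gas = -15601 J; work on gas = −W_by = 15601 J.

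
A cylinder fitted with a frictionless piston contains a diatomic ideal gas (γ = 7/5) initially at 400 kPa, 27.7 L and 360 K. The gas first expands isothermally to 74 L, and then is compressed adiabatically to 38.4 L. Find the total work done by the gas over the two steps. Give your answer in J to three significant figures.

W_total ≈ 2580 J

Step 1 (isothermal): W = P₁V₁ ln(V₂/V₁) = (11080) ln(74/27.7) = 10888 J.
After step 1: P = 149.7 kPa, V = 74 L, T = 360 K.
Step 2 (adiabatic): W = (P₁V₁ − P₂V₂)/(γ−1) = (11080 − 14405)/0.4 = -8311 J.
W_total = 10888 − 8311 = 2576 J.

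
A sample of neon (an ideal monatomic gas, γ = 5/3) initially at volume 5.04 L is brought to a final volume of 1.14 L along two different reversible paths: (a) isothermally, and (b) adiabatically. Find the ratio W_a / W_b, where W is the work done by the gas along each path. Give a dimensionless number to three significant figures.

Path (a) isothermal: W = P₁V₁ ln(V₂/V₁) → W_a/(P₁V₁) = -1.486.
Path (b) adiabatic: W = P₁V₁(1 − (V₁/V₂)^(γ−1))/(γ−1) → W_b/(P₁V₁) = -2.541.
W_a / W_b = -1.486 / -2.541 = 0.5851.

W_a / W_b ≈ 0.585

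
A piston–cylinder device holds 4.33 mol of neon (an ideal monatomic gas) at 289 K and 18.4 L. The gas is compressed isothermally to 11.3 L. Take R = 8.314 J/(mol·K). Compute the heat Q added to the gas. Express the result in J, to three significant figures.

Isothermal ⇒ ΔU = 0, so Q = W = nRT ln(V₂/V₁).
Q = (4.33)(8.314)(289) ln(11.3/18.4) = 10404 × -0.4875 = -5072 J.

Q ≈ -5070 J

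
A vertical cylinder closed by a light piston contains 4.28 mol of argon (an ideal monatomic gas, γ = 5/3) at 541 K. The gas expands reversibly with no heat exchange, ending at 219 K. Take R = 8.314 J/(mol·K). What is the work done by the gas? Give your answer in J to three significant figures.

Adiabatic ⇒ Q = 0, so W_by = −ΔU = nCᵥ(T₁ − T₂).
Cᵥ = 3R/2 = 12.47 J/(mol·K).
W = (4.28)(12.47)(541 − 219) = 17187 J.

W ≈ 17200 J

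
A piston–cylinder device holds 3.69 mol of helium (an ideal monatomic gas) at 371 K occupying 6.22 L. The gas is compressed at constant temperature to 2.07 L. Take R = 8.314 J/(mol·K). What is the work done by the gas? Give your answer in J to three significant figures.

W ≈ -12500 J

Isothermal: W = nRT ln(V₂/V₁).
W = (3.69)(8.314)(371) × ln(2.07/6.22)
  = 11382 × -1.1
W_by_gas = -12522 J.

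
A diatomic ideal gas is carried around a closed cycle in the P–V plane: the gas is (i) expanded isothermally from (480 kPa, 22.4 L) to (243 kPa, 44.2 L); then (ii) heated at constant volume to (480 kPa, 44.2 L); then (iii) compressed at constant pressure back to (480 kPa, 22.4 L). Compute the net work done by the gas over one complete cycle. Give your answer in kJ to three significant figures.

W_net ≈ -3.16 kJ

Leg (i): W = PᵢVᵢ ln(V_f/Vᵢ) = (10752) ln(44.2/22.4) = 7308 J.
Leg (ii): W = 0.
Leg (iii): W = PΔV = (480)(22.4 − 44.2) = -10464 J.
W_net = 7308 − 10464 = -3156 J.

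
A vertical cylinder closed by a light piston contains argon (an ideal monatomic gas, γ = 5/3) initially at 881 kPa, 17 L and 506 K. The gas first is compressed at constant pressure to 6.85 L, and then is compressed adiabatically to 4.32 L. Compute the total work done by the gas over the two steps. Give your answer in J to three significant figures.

W_total ≈ -12200 J

Step 1 (isobaric): W = PΔV = (881 kPa)(6.85 − 17 L) = -8942 J.
After step 1: P = 881 kPa, V = 6.85 L, T = 203.9 K.
Step 2 (adiabatic): W = (P₁V₁ − P₂V₂)/(γ−1) = (6035 − 8206)/0.667 = -3257 J.
W_total = -8942 − 3257 = -12199 J.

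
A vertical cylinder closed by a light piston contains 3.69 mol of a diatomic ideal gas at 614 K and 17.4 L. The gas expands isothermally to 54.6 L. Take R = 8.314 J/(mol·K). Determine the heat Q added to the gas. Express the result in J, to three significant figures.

Q ≈ 21500 J

Isothermal ⇒ ΔU = 0, so Q = W = nRT ln(V₂/V₁).
Q = (3.69)(8.314)(614) ln(54.6/17.4) = 18837 × 1.144 = 21541 J.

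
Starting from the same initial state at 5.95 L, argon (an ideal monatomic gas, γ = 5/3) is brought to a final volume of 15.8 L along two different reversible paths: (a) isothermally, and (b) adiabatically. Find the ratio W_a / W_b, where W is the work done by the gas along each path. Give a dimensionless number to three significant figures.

Path (a) isothermal: W = P₁V₁ ln(V₂/V₁) → W_a/(P₁V₁) = 0.9766.
Path (b) adiabatic: W = P₁V₁(1 − (V₁/V₂)^(γ−1))/(γ−1) → W_b/(P₁V₁) = 0.7178.
W_a / W_b = 0.9766 / 0.7178 = 1.361.

W_a / W_b ≈ 1.36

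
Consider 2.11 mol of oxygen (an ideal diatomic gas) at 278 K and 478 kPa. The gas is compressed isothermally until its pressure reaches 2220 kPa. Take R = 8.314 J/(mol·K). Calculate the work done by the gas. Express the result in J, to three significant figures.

W ≈ -7490 J

Isothermal process: W = nRT ln(V₂/V₁) = nRT ln(P₁/P₂).
W = (2.11)(8.314)(278) × ln(478/2220)
  = 4877 × ln(0.2153) = 4877 × -1.536
W_by_gas = -7489 J.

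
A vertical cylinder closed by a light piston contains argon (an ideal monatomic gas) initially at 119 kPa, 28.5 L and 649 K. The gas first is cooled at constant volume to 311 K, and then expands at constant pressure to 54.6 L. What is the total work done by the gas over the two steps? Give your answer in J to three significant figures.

Step 1 (isochoric): W = 0 (constant volume).
After step 1: P = 57.02 kPa (V unchanged).
Step 2 (isobaric): W = PΔV = (57.02 kPa)(54.6 − 28.5 L) = 1488 J.
W_total = 0 + 1488 = 1488 J.

W_total ≈ 1490 J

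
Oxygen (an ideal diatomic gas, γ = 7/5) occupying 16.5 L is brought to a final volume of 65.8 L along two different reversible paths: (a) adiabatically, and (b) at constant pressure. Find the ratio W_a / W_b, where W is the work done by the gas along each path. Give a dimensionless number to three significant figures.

W_a / W_b ≈ 0.356

Path (a) adiabatic: W = P₁V₁(1 − (V₁/V₂)^(γ−1))/(γ−1) → W_a/(P₁V₁) = 1.062.
Path (b) isobaric: W = P₁(V₂ − V₁) → W_b/(P₁V₁) = 2.988.
W_a / W_b = 1.062 / 2.988 = 0.3556.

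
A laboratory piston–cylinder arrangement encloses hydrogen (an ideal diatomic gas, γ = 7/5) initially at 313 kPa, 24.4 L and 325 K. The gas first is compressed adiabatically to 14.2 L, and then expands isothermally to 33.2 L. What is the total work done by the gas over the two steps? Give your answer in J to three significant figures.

W_total ≈ 3440 J

Step 1 (adiabatic): W = (P₁V₁ − P₂V₂)/(γ−1) = (7637 − 9484)/0.4 = -4616 J.
After step 1: P = 667.9 kPa, V = 14.2 L, T = 403.6 K.
Step 2 (isothermal): W = P₁V₁ ln(V₂/V₁) = (9484) ln(33.2/14.2) = 8055 J.
W_total = -4616 + 8055 = 3438 J.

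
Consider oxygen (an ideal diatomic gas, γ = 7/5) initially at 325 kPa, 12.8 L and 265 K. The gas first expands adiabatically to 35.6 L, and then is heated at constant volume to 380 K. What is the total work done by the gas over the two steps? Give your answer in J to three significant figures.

Step 1 (adiabatic): W = (P₁V₁ − P₂V₂)/(γ−1) = (4160 − 2763)/0.4 = 3492 J.
Step 2 (isochoric): W = 0 (constant volume).
W_total = 3492 + 0 = 3492 J.

W_total ≈ 3490 J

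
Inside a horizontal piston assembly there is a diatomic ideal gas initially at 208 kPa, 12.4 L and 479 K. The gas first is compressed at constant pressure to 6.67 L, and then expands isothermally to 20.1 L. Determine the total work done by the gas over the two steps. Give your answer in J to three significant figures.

Step 1 (isobaric): W = PΔV = (208 kPa)(6.67 − 12.4 L) = -1192 J.
After step 1: P = 208 kPa, V = 6.67 L, T = 257.7 K.
Step 2 (isothermal): W = P₁V₁ ln(V₂/V₁) = (1387) ln(20.1/6.67) = 1530 J.
W_total = -1192 + 1530 = 338.6 J.

W_total ≈ 339 J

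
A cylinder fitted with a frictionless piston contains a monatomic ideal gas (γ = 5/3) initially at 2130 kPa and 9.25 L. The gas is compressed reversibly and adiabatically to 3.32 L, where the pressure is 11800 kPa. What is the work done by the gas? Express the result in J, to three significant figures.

W ≈ -29200 J

Adiabatic: W = (P₁V₁ − P₂V₂)/(γ − 1) with γ = 5/3.
P₁V₁ = 19702 J, P₂V₂ = 39176 J.
W = (19702 − 39176) / 0.6667 = -29210 J.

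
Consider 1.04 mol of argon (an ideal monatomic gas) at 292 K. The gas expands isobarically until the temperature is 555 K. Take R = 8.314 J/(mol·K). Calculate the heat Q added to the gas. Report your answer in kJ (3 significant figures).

Isobaric: W = nRΔT = (1.04)(8.314)(263) = 2274 J.
ΔU = nCᵥΔT with Cᵥ = 3R/2: ΔU = (1.04)(12.47)(263) = 3411 J.
Q = ΔU + W = 3411 + 2274 = 5685 J.

Q ≈ 5.69 kJ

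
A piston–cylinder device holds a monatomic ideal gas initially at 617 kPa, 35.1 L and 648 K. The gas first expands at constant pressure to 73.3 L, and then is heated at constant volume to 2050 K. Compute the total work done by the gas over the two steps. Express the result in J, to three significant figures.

Step 1 (isobaric): W = PΔV = (617 kPa)(73.3 − 35.1 L) = 23569 J.
Step 2 (isochoric): W = 0 (constant volume).
W_total = 23569 + 0 = 23569 J.

W_total ≈ 23600 J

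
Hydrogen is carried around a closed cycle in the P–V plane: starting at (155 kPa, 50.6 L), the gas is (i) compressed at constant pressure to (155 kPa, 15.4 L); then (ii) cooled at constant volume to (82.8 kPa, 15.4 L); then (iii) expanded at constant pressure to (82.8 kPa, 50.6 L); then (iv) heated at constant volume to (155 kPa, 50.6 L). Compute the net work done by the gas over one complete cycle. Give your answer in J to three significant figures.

Constant-volume legs do no work.
W(i) = (155)(15.4 − 50.6) = -5456 J; W(iii) = (82.8)(50.6 − 15.4) = 2915 J.
W_net = -5456 + 2915 = -2541 J (the counter-clockwise enclosed area).

W_net ≈ -2540 J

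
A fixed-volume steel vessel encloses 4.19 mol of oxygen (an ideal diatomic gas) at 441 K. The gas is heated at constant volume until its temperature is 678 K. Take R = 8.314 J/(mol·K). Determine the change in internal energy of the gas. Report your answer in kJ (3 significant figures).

Constant volume ⇒ W = 0, so Q = ΔU = nCᵥΔT with Cᵥ = 5R/2 = 20.79 J/(mol·K).
ΔU = (4.19)(20.79)(678 − 441) = 20640 J.

ΔU ≈ 20.6 kJ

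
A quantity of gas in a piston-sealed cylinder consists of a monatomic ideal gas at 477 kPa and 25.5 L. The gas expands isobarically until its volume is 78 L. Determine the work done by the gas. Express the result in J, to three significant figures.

W ≈ 25000 J

Isobaric: W = P ΔV.
W = (477 kPa)(78 − 25.5 L) = (477)(52.5) = 25042 J.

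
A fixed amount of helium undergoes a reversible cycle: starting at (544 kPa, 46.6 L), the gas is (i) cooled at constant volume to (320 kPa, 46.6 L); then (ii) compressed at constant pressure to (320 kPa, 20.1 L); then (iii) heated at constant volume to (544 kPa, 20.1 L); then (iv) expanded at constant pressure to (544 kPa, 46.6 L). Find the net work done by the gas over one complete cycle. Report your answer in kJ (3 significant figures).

W_net ≈ 5.94 kJ

Constant-volume legs do no work.
W(ii) = (320)(20.1 − 46.6) = -8480 J; W(iv) = (544)(46.6 − 20.1) = 14416 J.
W_net = -8480 + 14416 = 5936 J (the clockwise enclosed area).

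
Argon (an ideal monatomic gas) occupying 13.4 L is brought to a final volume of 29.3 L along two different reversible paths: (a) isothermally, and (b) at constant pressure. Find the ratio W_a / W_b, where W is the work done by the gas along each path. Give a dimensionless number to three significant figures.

Path (a) isothermal: W = P₁V₁ ln(V₂/V₁) → W_a/(P₁V₁) = 0.7823.
Path (b) isobaric: W = P₁(V₂ − V₁) → W_b/(P₁V₁) = 1.187.
W_a / W_b = 0.7823 / 1.187 = 0.6593.

W_a / W_b ≈ 0.659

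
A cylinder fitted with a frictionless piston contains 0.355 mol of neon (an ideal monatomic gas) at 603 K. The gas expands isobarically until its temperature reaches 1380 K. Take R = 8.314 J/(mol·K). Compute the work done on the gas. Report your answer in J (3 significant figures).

W ≈ -2290 J

Isobaric: W = P ΔV = nR ΔT.
W = (0.355)(8.314)(1380 − 603) = 2293 J.
Work on gas = −W_by = -2293 J.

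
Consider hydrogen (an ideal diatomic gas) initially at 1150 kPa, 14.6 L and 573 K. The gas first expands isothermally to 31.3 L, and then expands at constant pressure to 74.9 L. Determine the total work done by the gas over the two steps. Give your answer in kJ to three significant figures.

Step 1 (isothermal): W = P₁V₁ ln(V₂/V₁) = (16790) ln(31.3/14.6) = 12804 J.
After step 1: P = 536.4 kPa, V = 31.3 L, T = 573 K.
Step 2 (isobaric): W = PΔV = (536.4 kPa)(74.9 − 31.3 L) = 23388 J.
W_total = 12804 + 23388 = 36192 J.

W_total ≈ 36.2 kJ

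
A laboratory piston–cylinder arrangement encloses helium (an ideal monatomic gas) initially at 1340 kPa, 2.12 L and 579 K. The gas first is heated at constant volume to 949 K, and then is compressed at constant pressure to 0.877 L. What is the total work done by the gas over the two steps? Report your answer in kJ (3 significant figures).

Step 1 (isochoric): W = 0 (constant volume).
After step 1: P = 2196 kPa (V unchanged).
Step 2 (isobaric): W = PΔV = (2196 kPa)(0.877 − 2.12 L) = -2730 J.
W_total = 0 − 2730 = -2730 J.

W_total ≈ -2.73 kJ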